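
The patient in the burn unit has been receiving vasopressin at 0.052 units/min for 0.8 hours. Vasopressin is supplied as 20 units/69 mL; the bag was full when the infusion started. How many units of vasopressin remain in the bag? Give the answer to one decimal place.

0.052 units/min × 60 min/hr = 3.12 units/hr
Concentration = 20 units ÷ 69 mL = 0.2898551 units/mL
Rate = 3.12 units/hr ÷ 0.2898551 units/mL = 10.764 mL/hr
Volume infused = 10.764 mL/hr × 0.8 hr = 8.6112 mL
Volume remaining = 69 − 8.6112 = 60.3888 mL
Drug remaining = 60.3888 mL × 0.2898551 units/mL = 17.504 units

17.5 units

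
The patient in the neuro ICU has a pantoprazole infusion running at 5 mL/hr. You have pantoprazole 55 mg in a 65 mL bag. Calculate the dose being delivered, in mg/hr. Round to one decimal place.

Concentration = 55 mg ÷ 65 mL = 0.8461538 mg/mL
Drug rate = 5 mL/hr × 0.8461538 mg/mL = 4.230769 mg/hr

4.2 mg/hr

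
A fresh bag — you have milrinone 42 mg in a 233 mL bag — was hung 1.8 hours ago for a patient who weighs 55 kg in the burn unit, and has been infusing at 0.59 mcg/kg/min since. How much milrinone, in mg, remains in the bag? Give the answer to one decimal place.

Dose = 0.59 mcg/kg/min × 55 kg = 32.45 mcg/min
32.45 mcg/min × 60 min/hr = 1947 mcg/hr
Concentration = 42 mg ÷ 233 mL = 0.1802575 mg/mL = 180.2575 mcg/mL
Rate = 1947 mcg/hr ÷ 180.2575 mcg/mL = 10.80121 mL/hr
Volume infused = 10.80121 mL/hr × 1.8 hr = 19.44219 mL
Volume remaining = 233 − 19.44219 = 213.5578 mL
Drug remaining = 213.5578 mL × 180.2575 mcg/mL = 38495.4 mcg = 38.4954 mg

38.5 mg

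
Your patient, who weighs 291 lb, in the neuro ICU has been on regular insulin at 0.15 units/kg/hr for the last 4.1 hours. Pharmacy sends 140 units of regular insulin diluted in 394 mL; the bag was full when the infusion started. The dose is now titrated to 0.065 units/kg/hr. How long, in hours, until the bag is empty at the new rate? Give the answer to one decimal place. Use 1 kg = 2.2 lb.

6.8 hours

Initial rate:
Weight = 291 lb ÷ 2.2 lb/kg = 132.2727 kg
Dose = 0.15 units/kg/hr × 132.2727 kg = 19.84091 units/hr
Concentration = 140 units ÷ 394 mL = 0.3553299 units/mL
Rate = 19.84091 units/hr ÷ 0.3553299 units/mL = 55.83799 mL/hr
Volume infused so far = 55.83799 mL/hr × 4.1 hr = 228.9357 mL
Volume remaining = 394 − 228.9357 = 165.0643 mL
New rate:
Dose = 0.065 units/kg/hr × 132.2727 kg = 8.597727 units/hr
Rate = 8.597727 units/hr ÷ 0.3553299 units/mL = 24.19646 mL/hr
Time remaining = 165.0643 mL ÷ 24.19646 mL/hr = 6.821835 hr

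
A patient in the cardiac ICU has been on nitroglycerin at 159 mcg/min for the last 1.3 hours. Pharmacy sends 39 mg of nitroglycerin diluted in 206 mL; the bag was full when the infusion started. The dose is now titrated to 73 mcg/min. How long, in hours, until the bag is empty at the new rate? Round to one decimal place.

Initial rate:
159 mcg/min × 60 min/hr = 9540 mcg/hr
Concentration = 39 mg ÷ 206 mL = 0.1893204 mg/mL = 189.3204 mcg/mL
Rate = 9540 mcg/hr ÷ 189.3204 mcg/mL = 50.39077 mL/hr
Volume infused so far = 50.39077 mL/hr × 1.3 hr = 65.508 mL
Volume remaining = 206 − 65.508 = 140.492 mL
New rate:
73 mcg/min × 60 min/hr = 4380 mcg/hr
Rate = 4380 mcg/hr ÷ 189.3204 mcg/mL = 23.13538 mL/hr
Time remaining = 140.492 mL ÷ 23.13538 mL/hr = 6.072603 hr

6.1 hours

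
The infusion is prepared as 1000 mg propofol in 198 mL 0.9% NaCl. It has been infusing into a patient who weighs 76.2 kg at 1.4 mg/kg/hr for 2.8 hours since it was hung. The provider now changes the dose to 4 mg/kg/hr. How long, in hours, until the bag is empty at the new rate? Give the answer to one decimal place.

2.3 hours

Initial rate:
Dose = 1.4 mg/kg/hr × 76.2 kg = 106.68 mg/hr
Concentration = 1000 mg ÷ 198 mL = 5.050505 mg/mL
Rate = 106.68 mg/hr ÷ 5.050505 mg/mL = 21.12264 mL/hr
Volume infused so far = 21.12264 mL/hr × 2.8 hr = 59.14339 mL
Volume remaining = 198 − 59.14339 = 138.8566 mL
New rate:
Dose = 4 mg/kg/hr × 76.2 kg = 304.8 mg/hr
Rate = 304.8 mg/hr ÷ 5.050505 mg/mL = 60.3504 mL/hr
Time remaining = 138.8566 mL ÷ 60.3504 mL/hr = 2.30084 hr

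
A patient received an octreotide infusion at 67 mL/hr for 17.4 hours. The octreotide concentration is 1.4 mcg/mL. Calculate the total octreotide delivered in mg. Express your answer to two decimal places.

Drug rate = 67 mL/hr × 1.4 mcg/mL = 93.8 mcg/hr
Total = 93.8 mcg/hr × 17.4 hr = 1632.12 mcg = 1.63212 mg

1.63 mg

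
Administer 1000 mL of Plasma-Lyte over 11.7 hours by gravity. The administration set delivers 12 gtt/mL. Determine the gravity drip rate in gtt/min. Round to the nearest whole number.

17 gtt/min

1000 mL ÷ (11.7 hr × 60 = 702 min) = 1.424501 mL/min
1.424501 mL/min × 12 gtt/mL = 17.09402 gtt/min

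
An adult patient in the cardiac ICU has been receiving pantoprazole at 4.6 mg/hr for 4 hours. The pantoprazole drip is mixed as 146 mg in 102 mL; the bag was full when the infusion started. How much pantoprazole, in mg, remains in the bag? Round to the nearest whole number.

128 mg

Concentration = 146 mg ÷ 102 mL = 1.431373 mg/mL
Rate = 4.6 mg/hr ÷ 1.431373 mg/mL = 3.213699 mL/hr
Volume infused = 3.213699 mL/hr × 4 hr = 12.85479 mL
Volume remaining = 102 − 12.85479 = 89.14521 mL
Drug remaining = 89.14521 mL × 1.431373 mg/mL = 127.6 mg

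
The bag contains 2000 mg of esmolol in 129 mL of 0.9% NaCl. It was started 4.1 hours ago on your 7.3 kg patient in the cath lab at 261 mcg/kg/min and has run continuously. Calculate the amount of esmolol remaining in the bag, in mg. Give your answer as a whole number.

Dose = 261 mcg/kg/min × 7.3 kg = 1905.3 mcg/min
1905.3 mcg/min × 60 min/hr = 114318 mcg/hr
Concentration = 2000 mg ÷ 129 mL = 15.50388 mg/mL = 15503.88 mcg/mL
Rate = 114318 mcg/hr ÷ 15503.88 mcg/mL = 7.373511 mL/hr
Volume infused = 7.373511 mL/hr × 4.1 hr = 30.2314 mL
Volume remaining = 129 − 30.2314 = 98.7686 mL
Drug remaining = 98.7686 mL × 15503.88 mcg/mL = 1531296 mcg = 1531.296 mg

1531 mg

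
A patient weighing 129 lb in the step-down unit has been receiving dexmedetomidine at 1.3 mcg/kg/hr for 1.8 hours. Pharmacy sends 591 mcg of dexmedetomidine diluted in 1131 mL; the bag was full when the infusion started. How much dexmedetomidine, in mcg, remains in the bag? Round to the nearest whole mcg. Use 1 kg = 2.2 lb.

Weight = 129 lb ÷ 2.2 lb/kg = 58.63636 kg
Dose = 1.3 mcg/kg/hr × 58.63636 kg = 76.22727 mcg/hr
Concentration = 591 mcg ÷ 1131 mL = 0.5225464 mcg/mL
Rate = 76.22727 mcg/hr ÷ 0.5225464 mcg/mL = 145.8766 mL/hr
Volume infused = 145.8766 mL/hr × 1.8 hr = 262.5778 mL
Volume remaining = 1131 − 262.5778 = 868.4222 mL
Drug remaining = 868.4222 mL × 0.5225464 mcg/mL = 453.7909 mcg

454 mcg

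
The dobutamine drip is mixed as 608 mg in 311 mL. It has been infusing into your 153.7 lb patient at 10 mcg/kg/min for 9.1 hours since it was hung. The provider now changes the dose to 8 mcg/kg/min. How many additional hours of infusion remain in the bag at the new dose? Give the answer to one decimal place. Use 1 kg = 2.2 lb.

6.8 hours

Initial rate:
Weight = 153.7 lb ÷ 2.2 lb/kg = 69.86364 kg
Dose = 10 mcg/kg/min × 69.86364 kg = 698.6364 mcg/min
698.6364 mcg/min × 60 min/hr = 41918.18 mcg/hr
Concentration = 608 mg ÷ 311 mL = 1.954984 mg/mL = 1954.984 mcg/mL
Rate = 41918.18 mcg/hr ÷ 1954.984 mcg/mL = 21.4417 mL/hr
Volume infused so far = 21.4417 mL/hr × 9.1 hr = 195.1195 mL
Volume remaining = 311 − 195.1195 = 115.8805 mL
New rate:
Dose = 8 mcg/kg/min × 69.86364 kg = 558.9091 mcg/min
558.9091 mcg/min × 60 min/hr = 33534.55 mcg/hr
Rate = 33534.55 mcg/hr ÷ 1954.984 mcg/mL = 17.15336 mL/hr
Time remaining = 115.8805 mL ÷ 17.15336 mL/hr = 6.755557 hr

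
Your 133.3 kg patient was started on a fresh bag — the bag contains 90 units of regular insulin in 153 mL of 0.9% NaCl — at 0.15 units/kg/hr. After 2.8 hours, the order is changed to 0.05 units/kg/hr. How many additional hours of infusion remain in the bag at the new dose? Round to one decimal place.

Initial rate:
Dose = 0.15 units/kg/hr × 133.3 kg = 19.995 units/hr
Concentration = 90 units ÷ 153 mL = 0.5882353 units/mL
Rate = 19.995 units/hr ÷ 0.5882353 units/mL = 33.9915 mL/hr
Volume infused so far = 33.9915 mL/hr × 2.8 hr = 95.1762 mL
Volume remaining = 153 − 95.1762 = 57.8238 mL
New rate:
Dose = 0.05 units/kg/hr × 133.3 kg = 6.665 units/hr
Rate = 6.665 units/hr ÷ 0.5882353 units/mL = 11.3305 mL/hr
Time remaining = 57.8238 mL ÷ 11.3305 mL/hr = 5.103376 hr

5.1 hours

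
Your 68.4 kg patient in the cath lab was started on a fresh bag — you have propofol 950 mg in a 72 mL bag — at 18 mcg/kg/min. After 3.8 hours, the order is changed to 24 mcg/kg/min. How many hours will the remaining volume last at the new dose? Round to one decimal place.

Initial rate:
Dose = 18 mcg/kg/min × 68.4 kg = 1231.2 mcg/min
1231.2 mcg/min × 60 min/hr = 73872 mcg/hr
Concentration = 950 mg ÷ 72 mL = 13.19444 mg/mL = 13194.44 mcg/mL
Rate = 73872 mcg/hr ÷ 13194.44 mcg/mL = 5.59872 mL/hr
Volume infused so far = 5.59872 mL/hr × 3.8 hr = 21.27514 mL
Volume remaining = 72 − 21.27514 = 50.72486 mL
New rate:
Dose = 24 mcg/kg/min × 68.4 kg = 1641.6 mcg/min
1641.6 mcg/min × 60 min/hr = 98496 mcg/hr
Rate = 98496 mcg/hr ÷ 13194.44 mcg/mL = 7.46496 mL/hr
Time remaining = 50.72486 mL ÷ 7.46496 mL/hr = 6.795062 hr

6.8 hours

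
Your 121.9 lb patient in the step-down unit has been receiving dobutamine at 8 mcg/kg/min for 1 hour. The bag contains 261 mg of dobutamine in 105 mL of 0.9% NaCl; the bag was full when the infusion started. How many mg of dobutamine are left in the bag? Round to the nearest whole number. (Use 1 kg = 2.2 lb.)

Weight = 121.9 lb ÷ 2.2 lb/kg = 55.40909 kg
Dose = 8 mcg/kg/min × 55.40909 kg = 443.2727 mcg/min
443.2727 mcg/min × 60 min/hr = 26596.36 mcg/hr
Concentration = 261 mg ÷ 105 mL = 2.485714 mg/mL = 2485.714 mcg/mL
Rate = 26596.36 mcg/hr ÷ 2485.714 mcg/mL = 10.69969 mL/hr
Volume infused = 10.69969 mL/hr × 1 hr = 10.69969 mL
Volume remaining = 105 − 10.69969 = 94.30031 mL
Drug remaining = 94.30031 mL × 2485.714 mcg/mL = 234403.6 mcg = 234.4036 mg

234 mg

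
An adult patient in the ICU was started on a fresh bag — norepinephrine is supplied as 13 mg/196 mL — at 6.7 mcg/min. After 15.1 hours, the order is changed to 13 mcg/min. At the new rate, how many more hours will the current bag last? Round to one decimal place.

8.9 hours

Initial rate:
6.7 mcg/min × 60 min/hr = 402 mcg/hr
Concentration = 13 mg ÷ 196 mL = 0.06632653 mg/mL = 66.32653 mcg/mL
Rate = 402 mcg/hr ÷ 66.32653 mcg/mL = 6.060923 mL/hr
Volume infused so far = 6.060923 mL/hr × 15.1 hr = 91.51994 mL
Volume remaining = 196 − 91.51994 = 104.4801 mL
New rate:
13 mcg/min × 60 min/hr = 780 mcg/hr
Rate = 780 mcg/hr ÷ 66.32653 mcg/mL = 11.76 mL/hr
Time remaining = 104.4801 mL ÷ 11.76 mL/hr = 8.884359 hr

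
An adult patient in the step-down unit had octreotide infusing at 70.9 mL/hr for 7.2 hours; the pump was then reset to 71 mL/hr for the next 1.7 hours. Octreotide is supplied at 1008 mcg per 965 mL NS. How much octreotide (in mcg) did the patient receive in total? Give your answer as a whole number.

659 mcg

Concentration = 1008 mcg ÷ 965 mL = 1.04456 mcg/mL
Stage 1: 70.9 mL/hr × 7.2 hr = 510.48 mL → 510.48 mL × 1.04456 mcg/mL = 533.2268 mcg
Stage 2: 71 mL/hr × 1.7 hr = 120.7 mL → 120.7 mL × 1.04456 mcg/mL = 126.0783 mcg
Total = 533.2268 + 126.0783 = 659.3051 mcg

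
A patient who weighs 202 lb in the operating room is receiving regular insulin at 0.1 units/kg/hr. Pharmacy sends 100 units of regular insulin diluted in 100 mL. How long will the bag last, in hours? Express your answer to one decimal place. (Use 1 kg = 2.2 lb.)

Weight = 202 lb ÷ 2.2 lb/kg = 91.81818 kg
Dose = 0.1 units/kg/hr × 91.81818 kg = 9.181818 units/hr
Concentration = 100 units ÷ 100 mL = 1 units/mL
Rate = 9.181818 units/hr ÷ 1 units/mL = 9.181818 mL/hr
Duration = 100 mL ÷ 9.181818 mL/hr = 10.89109 hr

10.9 hours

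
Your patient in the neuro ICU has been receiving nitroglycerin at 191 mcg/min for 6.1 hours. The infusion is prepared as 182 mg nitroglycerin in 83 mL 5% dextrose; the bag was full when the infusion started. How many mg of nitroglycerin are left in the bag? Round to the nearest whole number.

112 mg

191 mcg/min × 60 min/hr = 11460 mcg/hr
Concentration = 182 mg ÷ 83 mL = 2.192771 mg/mL = 2192.771 mcg/mL
Rate = 11460 mcg/hr ÷ 2192.771 mcg/mL = 5.226264 mL/hr
Volume infused = 5.226264 mL/hr × 6.1 hr = 31.88021 mL
Volume remaining = 83 − 31.88021 = 51.11979 mL
Drug remaining = 51.11979 mL × 2192.771 mcg/mL = 112094 mcg = 112.094 mg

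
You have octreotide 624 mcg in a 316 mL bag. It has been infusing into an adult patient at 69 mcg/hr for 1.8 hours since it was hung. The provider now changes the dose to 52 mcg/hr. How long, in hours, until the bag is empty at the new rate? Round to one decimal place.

Initial rate:
Concentration = 624 mcg ÷ 316 mL = 1.974684 mcg/mL
Rate = 69 mcg/hr ÷ 1.974684 mcg/mL = 34.94231 mL/hr
Volume infused so far = 34.94231 mL/hr × 1.8 hr = 62.89615 mL
Volume remaining = 316 − 62.89615 = 253.1038 mL
New rate:
Rate = 52 mcg/hr ÷ 1.974684 mcg/mL = 26.33333 mL/hr
Time remaining = 253.1038 mL ÷ 26.33333 mL/hr = 9.611538 hr

9.6 hours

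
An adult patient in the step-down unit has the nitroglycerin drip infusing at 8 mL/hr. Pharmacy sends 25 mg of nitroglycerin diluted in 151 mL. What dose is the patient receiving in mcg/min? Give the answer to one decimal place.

22.1 mcg/min

Concentration = 25 mg ÷ 151 mL = 0.1655629 mg/mL = 165.5629 mcg/mL
Drug rate = 8 mL/hr × 165.5629 mcg/mL = 1324.503 mcg/hr
1324.503 mcg/hr ÷ 60 min/hr = 22.07506 mcg/min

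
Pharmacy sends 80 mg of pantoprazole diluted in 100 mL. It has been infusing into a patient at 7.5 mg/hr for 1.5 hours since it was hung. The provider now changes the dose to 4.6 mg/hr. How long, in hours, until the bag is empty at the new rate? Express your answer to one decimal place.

Initial rate:
Concentration = 80 mg ÷ 100 mL = 0.8 mg/mL
Rate = 7.5 mg/hr ÷ 0.8 mg/mL = 9.375 mL/hr
Volume infused so far = 9.375 mL/hr × 1.5 hr = 14.0625 mL
Volume remaining = 100 − 14.0625 = 85.9375 mL
New rate:
Rate = 4.6 mg/hr ÷ 0.8 mg/mL = 5.75 mL/hr
Time remaining = 85.9375 mL ÷ 5.75 mL/hr = 14.94565 hr

14.9 hours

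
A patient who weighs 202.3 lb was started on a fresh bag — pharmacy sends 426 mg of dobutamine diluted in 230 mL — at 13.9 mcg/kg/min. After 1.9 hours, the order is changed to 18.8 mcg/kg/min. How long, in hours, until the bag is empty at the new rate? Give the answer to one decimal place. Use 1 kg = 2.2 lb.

Initial rate:
Weight = 202.3 lb ÷ 2.2 lb/kg = 91.95455 kg
Dose = 13.9 mcg/kg/min × 91.95455 kg = 1278.168 mcg/min
1278.168 mcg/min × 60 min/hr = 76690.09 mcg/hr
Concentration = 426 mg ÷ 230 mL = 1.852174 mg/mL = 1852.174 mcg/mL
Rate = 76690.09 mcg/hr ÷ 1852.174 mcg/mL = 41.40545 mL/hr
Volume infused so far = 41.40545 mL/hr × 1.9 hr = 78.67035 mL
Volume remaining = 230 − 78.67035 = 151.3296 mL
New rate:
Dose = 18.8 mcg/kg/min × 91.95455 kg = 1728.745 mcg/min
1728.745 mcg/min × 60 min/hr = 103724.7 mcg/hr
Rate = 103724.7 mcg/hr ÷ 1852.174 mcg/mL = 56.00161 mL/hr
Time remaining = 151.3296 mL ÷ 56.00161 mL/hr = 2.702237 hr

2.7 hours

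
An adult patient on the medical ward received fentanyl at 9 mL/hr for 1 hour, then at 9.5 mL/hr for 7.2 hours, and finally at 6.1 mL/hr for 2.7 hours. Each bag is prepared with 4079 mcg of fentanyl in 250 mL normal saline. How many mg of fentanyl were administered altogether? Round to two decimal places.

1.53 mg

Concentration = 4079 mcg ÷ 250 mL = 16.316 mcg/mL
Stage 1: 9 mL/hr × 1 hr = 9 mL → 9 mL × 16.316 mcg/mL = 146.844 mcg
Stage 2: 9.5 mL/hr × 7.2 hr = 68.4 mL → 68.4 mL × 16.316 mcg/mL = 1116.014 mcg
Stage 3: 6.1 mL/hr × 2.7 hr = 16.47 mL → 16.47 mL × 16.316 mcg/mL = 268.7245 mcg
Total = 146.844 + 1116.014 + 268.7245 = 1531.583 mcg = 1.531583 mg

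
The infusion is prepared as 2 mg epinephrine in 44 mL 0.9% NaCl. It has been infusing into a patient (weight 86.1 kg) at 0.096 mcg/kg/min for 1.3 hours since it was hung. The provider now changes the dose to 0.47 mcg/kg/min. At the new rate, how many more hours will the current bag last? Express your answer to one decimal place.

0.6 hours

Initial rate:
Dose = 0.096 mcg/kg/min × 86.1 kg = 8.2656 mcg/min
8.2656 mcg/min × 60 min/hr = 495.936 mcg/hr
Concentration = 2 mg ÷ 44 mL = 0.04545455 mg/mL = 45.45455 mcg/mL
Rate = 495.936 mcg/hr ÷ 45.45455 mcg/mL = 10.91059 mL/hr
Volume infused so far = 10.91059 mL/hr × 1.3 hr = 14.18377 mL
Volume remaining = 44 − 14.18377 = 29.81623 mL
New rate:
Dose = 0.47 mcg/kg/min × 86.1 kg = 40.467 mcg/min
40.467 mcg/min × 60 min/hr = 2428.02 mcg/hr
Rate = 2428.02 mcg/hr ÷ 45.45455 mcg/mL = 53.41644 mL/hr
Time remaining = 29.81623 mL ÷ 53.41644 mL/hr = 0.5581845 hr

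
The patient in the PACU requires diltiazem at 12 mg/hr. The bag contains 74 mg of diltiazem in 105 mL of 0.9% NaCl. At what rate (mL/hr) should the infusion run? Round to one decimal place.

Concentration = 74 mg ÷ 105 mL = 0.7047619 mg/mL
Rate = 12 mg/hr ÷ 0.7047619 mg/mL = 17.02703 mL/hr

17.0 mL/hr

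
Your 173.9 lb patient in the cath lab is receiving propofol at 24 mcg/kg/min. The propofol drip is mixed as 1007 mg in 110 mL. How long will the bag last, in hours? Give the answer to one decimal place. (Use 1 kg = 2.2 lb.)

8.8 hours

Weight = 173.9 lb ÷ 2.2 lb/kg = 79.04545 kg
Dose = 24 mcg/kg/min × 79.04545 kg = 1897.091 mcg/min
1897.091 mcg/min × 60 min/hr = 113825.5 mcg/hr
Concentration = 1007 mg ÷ 110 mL = 9.154545 mg/mL = 9154.545 mcg/mL
Rate = 113825.5 mcg/hr ÷ 9154.545 mcg/mL = 12.43376 mL/hr
Duration = 110 mL ÷ 12.43376 mL/hr = 8.846879 hr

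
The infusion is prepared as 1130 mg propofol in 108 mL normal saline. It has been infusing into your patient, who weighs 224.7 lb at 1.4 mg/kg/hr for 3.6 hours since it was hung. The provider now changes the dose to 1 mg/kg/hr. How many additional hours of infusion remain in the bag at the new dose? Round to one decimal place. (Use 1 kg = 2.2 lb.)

6.0 hours

Initial rate:
Weight = 224.7 lb ÷ 2.2 lb/kg = 102.1364 kg
Dose = 1.4 mg/kg/hr × 102.1364 kg = 142.9909 mg/hr
Concentration = 1130 mg ÷ 108 mL = 10.46296 mg/mL
Rate = 142.9909 mg/hr ÷ 10.46296 mg/mL = 13.66639 mL/hr
Volume infused so far = 13.66639 mL/hr × 3.6 hr = 49.199 mL
Volume remaining = 108 − 49.199 = 58.801 mL
New rate:
Dose = 1 mg/kg/hr × 102.1364 kg = 102.1364 mg/hr
Rate = 102.1364 mg/hr ÷ 10.46296 mg/mL = 9.761706 mL/hr
Time remaining = 58.801 mL ÷ 9.761706 mL/hr = 6.02364 hr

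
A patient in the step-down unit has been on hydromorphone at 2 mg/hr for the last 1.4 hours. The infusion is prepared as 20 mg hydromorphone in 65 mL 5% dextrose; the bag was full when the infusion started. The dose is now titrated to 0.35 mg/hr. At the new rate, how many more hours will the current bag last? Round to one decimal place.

49.1 hours

Initial rate:
Concentration = 20 mg ÷ 65 mL = 0.3076923 mg/mL
Rate = 2 mg/hr ÷ 0.3076923 mg/mL = 6.5 mL/hr
Volume infused so far = 6.5 mL/hr × 1.4 hr = 9.1 mL
Volume remaining = 65 − 9.1 = 55.9 mL
New rate:
Rate = 0.35 mg/hr ÷ 0.3076923 mg/mL = 1.1375 mL/hr
Time remaining = 55.9 mL ÷ 1.1375 mL/hr = 49.14286 hr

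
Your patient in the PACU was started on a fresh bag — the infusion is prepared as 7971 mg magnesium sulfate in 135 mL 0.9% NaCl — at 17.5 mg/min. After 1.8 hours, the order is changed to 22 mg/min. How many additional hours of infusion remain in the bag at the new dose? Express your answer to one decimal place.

4.6 hours

Initial rate:
17.5 mg/min × 60 min/hr = 1050 mg/hr
Concentration = 7971 mg ÷ 135 mL = 59.04444 mg/mL
Rate = 1050 mg/hr ÷ 59.04444 mg/mL = 17.78321 mL/hr
Volume infused so far = 17.78321 mL/hr × 1.8 hr = 32.00979 mL
Volume remaining = 135 − 32.00979 = 102.9902 mL
New rate:
22 mg/min × 60 min/hr = 1320 mg/hr
Rate = 1320 mg/hr ÷ 59.04444 mg/mL = 22.35604 mL/hr
Time remaining = 102.9902 mL ÷ 22.35604 mL/hr = 4.606818 hr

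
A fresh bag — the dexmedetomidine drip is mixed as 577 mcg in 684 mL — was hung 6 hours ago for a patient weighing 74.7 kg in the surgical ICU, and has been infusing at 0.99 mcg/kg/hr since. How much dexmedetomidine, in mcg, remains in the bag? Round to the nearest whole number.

Dose = 0.99 mcg/kg/hr × 74.7 kg = 73.953 mcg/hr
Concentration = 577 mcg ÷ 684 mL = 0.8435673 mcg/mL
Rate = 73.953 mcg/hr ÷ 0.8435673 mcg/mL = 87.66699 mL/hr
Volume infused = 87.66699 mL/hr × 6 hr = 526.0019 mL
Volume remaining = 684 − 526.0019 = 157.9981 mL
Drug remaining = 157.9981 mL × 0.8435673 mcg/mL = 133.282 mcg

133 mcg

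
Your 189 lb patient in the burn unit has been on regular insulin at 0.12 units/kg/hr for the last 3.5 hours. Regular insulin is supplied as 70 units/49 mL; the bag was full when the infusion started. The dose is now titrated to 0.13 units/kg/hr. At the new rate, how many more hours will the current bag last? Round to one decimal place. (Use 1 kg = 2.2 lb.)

3.0 hours

Initial rate:
Weight = 189 lb ÷ 2.2 lb/kg = 85.90909 kg
Dose = 0.12 units/kg/hr × 85.90909 kg = 10.30909 units/hr
Concentration = 70 units ÷ 49 mL = 1.428571 units/mL
Rate = 10.30909 units/hr ÷ 1.428571 units/mL = 7.216364 mL/hr
Volume infused so far = 7.216364 mL/hr × 3.5 hr = 25.25727 mL
Volume remaining = 49 − 25.25727 = 23.74273 mL
New rate:
Dose = 0.13 units/kg/hr × 85.90909 kg = 11.16818 units/hr
Rate = 11.16818 units/hr ÷ 1.428571 units/mL = 7.817727 mL/hr
Time remaining = 23.74273 mL ÷ 7.817727 mL/hr = 3.037037 hr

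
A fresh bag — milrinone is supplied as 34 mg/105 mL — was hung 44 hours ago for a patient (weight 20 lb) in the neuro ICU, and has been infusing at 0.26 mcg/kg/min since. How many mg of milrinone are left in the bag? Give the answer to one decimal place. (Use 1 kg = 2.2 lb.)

27.8 mg

Weight = 20 lb ÷ 2.2 lb/kg = 9.090909 kg
Dose = 0.26 mcg/kg/min × 9.090909 kg = 2.363636 mcg/min
2.363636 mcg/min × 60 min/hr = 141.8182 mcg/hr
Concentration = 34 mg ÷ 105 mL = 0.3238095 mg/mL = 323.8095 mcg/mL
Rate = 141.8182 mcg/hr ÷ 323.8095 mcg/mL = 0.4379679 mL/hr
Volume infused = 0.4379679 mL/hr × 44 hr = 19.27059 mL
Volume remaining = 105 − 19.27059 = 85.72941 mL
Drug remaining = 85.72941 mL × 323.8095 mcg/mL = 27760 mcg = 27.76 mg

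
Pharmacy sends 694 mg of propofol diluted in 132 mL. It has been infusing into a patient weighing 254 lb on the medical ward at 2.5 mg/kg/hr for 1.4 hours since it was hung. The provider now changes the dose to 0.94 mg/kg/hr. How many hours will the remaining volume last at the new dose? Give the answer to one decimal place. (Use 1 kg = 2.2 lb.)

Initial rate:
Weight = 254 lb ÷ 2.2 lb/kg = 115.4545 kg
Dose = 2.5 mg/kg/hr × 115.4545 kg = 288.6364 mg/hr
Concentration = 694 mg ÷ 132 mL = 5.257576 mg/mL
Rate = 288.6364 mg/hr ÷ 5.257576 mg/mL = 54.89914 mL/hr
Volume infused so far = 54.89914 mL/hr × 1.4 hr = 76.85879 mL
Volume remaining = 132 − 76.85879 = 55.14121 mL
New rate:
Dose = 0.94 mg/kg/hr × 115.4545 kg = 108.5273 mg/hr
Rate = 108.5273 mg/hr ÷ 5.257576 mg/mL = 20.64207 mL/hr
Time remaining = 55.14121 mL ÷ 20.64207 mL/hr = 2.671302 hr

2.7 hours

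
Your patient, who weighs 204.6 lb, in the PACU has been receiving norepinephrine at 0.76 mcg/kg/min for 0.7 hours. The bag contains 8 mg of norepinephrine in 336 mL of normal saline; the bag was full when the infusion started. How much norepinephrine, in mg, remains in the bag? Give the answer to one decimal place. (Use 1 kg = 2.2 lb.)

5.0 mg

Weight = 204.6 lb ÷ 2.2 lb/kg = 93 kg
Dose = 0.76 mcg/kg/min × 93 kg = 70.68 mcg/min
70.68 mcg/min × 60 min/hr = 4240.8 mcg/hr
Concentration = 8 mg ÷ 336 mL = 0.02380952 mg/mL = 23.80952 mcg/mL
Rate = 4240.8 mcg/hr ÷ 23.80952 mcg/mL = 178.1136 mL/hr
Volume infused = 178.1136 mL/hr × 0.7 hr = 124.6795 mL
Volume remaining = 336 − 124.6795 = 211.3205 mL
Drug remaining = 211.3205 mL × 23.80952 mcg/mL = 5031.44 mcg = 5.03144 mg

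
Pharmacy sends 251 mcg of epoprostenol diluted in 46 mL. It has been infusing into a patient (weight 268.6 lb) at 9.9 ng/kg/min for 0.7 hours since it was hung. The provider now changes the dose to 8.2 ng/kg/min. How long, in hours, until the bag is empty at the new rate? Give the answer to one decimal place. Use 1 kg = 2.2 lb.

3.3 hours

Initial rate:
Weight = 268.6 lb ÷ 2.2 lb/kg = 122.0909 kg
Dose = 9.9 ng/kg/min × 122.0909 kg = 1208.7 ng/min
1208.7 ng/min × 60 min/hr = 72522 ng/hr
Concentration = 251 mcg ÷ 46 mL = 5.456522 mcg/mL = 5456.522 ng/mL
Rate = 72522 ng/hr ÷ 5456.522 ng/mL = 13.29088 mL/hr
Volume infused so far = 13.29088 mL/hr × 0.7 hr = 9.303619 mL
Volume remaining = 46 − 9.303619 = 36.69638 mL
New rate:
Dose = 8.2 ng/kg/min × 122.0909 kg = 1001.145 ng/min
1001.145 ng/min × 60 min/hr = 60068.73 ng/hr
Rate = 60068.73 ng/hr ÷ 5456.522 ng/mL = 11.00861 mL/hr
Time remaining = 36.69638 mL ÷ 11.00861 mL/hr = 3.333425 hr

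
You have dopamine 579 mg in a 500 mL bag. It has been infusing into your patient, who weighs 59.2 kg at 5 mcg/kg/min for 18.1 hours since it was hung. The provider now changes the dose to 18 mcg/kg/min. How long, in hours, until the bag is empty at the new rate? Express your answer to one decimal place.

4.0 hours

Initial rate:
Dose = 5 mcg/kg/min × 59.2 kg = 296 mcg/min
296 mcg/min × 60 min/hr = 17760 mcg/hr
Concentration = 579 mg ÷ 500 mL = 1.158 mg/mL = 1158 mcg/mL
Rate = 17760 mcg/hr ÷ 1158 mcg/mL = 15.33679 mL/hr
Volume infused so far = 15.33679 mL/hr × 18.1 hr = 277.5959 mL
Volume remaining = 500 − 277.5959 = 222.4041 mL
New rate:
Dose = 18 mcg/kg/min × 59.2 kg = 1065.6 mcg/min
1065.6 mcg/min × 60 min/hr = 63936 mcg/hr
Rate = 63936 mcg/hr ÷ 1158 mcg/mL = 55.21244 mL/hr
Time remaining = 222.4041 mL ÷ 55.21244 mL/hr = 4.028153 hr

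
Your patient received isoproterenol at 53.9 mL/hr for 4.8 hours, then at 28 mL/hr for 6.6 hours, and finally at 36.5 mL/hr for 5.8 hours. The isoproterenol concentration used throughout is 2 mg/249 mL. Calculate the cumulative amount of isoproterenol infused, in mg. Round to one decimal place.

5.3 mg

Concentration = 2 mg ÷ 249 mL = 0.008032129 mg/mL
Stage 1: 53.9 mL/hr × 4.8 hr = 258.72 mL → 258.72 mL × 0.008032129 mg/mL = 2.078072 mg
Stage 2: 28 mL/hr × 6.6 hr = 184.8 mL → 184.8 mL × 0.008032129 mg/mL = 1.484337 mg
Stage 3: 36.5 mL/hr × 5.8 hr = 211.7 mL → 211.7 mL × 0.008032129 mg/mL = 1.700402 mg
Total = 2.078072 + 1.484337 + 1.700402 = 5.262811 mg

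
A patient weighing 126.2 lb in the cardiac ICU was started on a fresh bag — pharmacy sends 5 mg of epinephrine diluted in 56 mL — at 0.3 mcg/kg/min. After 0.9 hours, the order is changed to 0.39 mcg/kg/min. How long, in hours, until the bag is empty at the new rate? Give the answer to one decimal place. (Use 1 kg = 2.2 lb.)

Initial rate:
Weight = 126.2 lb ÷ 2.2 lb/kg = 57.36364 kg
Dose = 0.3 mcg/kg/min × 57.36364 kg = 17.20909 mcg/min
17.20909 mcg/min × 60 min/hr = 1032.545 mcg/hr
Concentration = 5 mg ÷ 56 mL = 0.08928571 mg/mL = 89.28571 mcg/mL
Rate = 1032.545 mcg/hr ÷ 89.28571 mcg/mL = 11.56451 mL/hr
Volume infused so far = 11.56451 mL/hr × 0.9 hr = 10.40806 mL
Volume remaining = 56 − 10.40806 = 45.59194 mL
New rate:
Dose = 0.39 mcg/kg/min × 57.36364 kg = 22.37182 mcg/min
22.37182 mcg/min × 60 min/hr = 1342.309 mcg/hr
Rate = 1342.309 mcg/hr ÷ 89.28571 mcg/mL = 15.03386 mL/hr
Time remaining = 45.59194 mL ÷ 15.03386 mL/hr = 3.032617 hr

3.0 hours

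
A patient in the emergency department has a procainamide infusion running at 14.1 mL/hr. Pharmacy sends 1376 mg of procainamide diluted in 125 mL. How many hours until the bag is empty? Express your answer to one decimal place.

8.9 hours

Duration = 125 mL ÷ 14.1 mL/hr = 8.865248 hr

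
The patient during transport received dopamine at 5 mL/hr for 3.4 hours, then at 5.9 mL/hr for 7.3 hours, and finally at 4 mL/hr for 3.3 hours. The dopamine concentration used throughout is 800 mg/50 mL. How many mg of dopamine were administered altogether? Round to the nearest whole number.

1172 mg

Concentration = 800 mg ÷ 50 mL = 16 mg/mL
Stage 1: 5 mL/hr × 3.4 hr = 17 mL → 17 mL × 16 mg/mL = 272 mg
Stage 2: 5.9 mL/hr × 7.3 hr = 43.07 mL → 43.07 mL × 16 mg/mL = 689.12 mg
Stage 3: 4 mL/hr × 3.3 hr = 13.2 mL → 13.2 mL × 16 mg/mL = 211.2 mg
Total = 272 + 689.12 + 211.2 = 1172.32 mg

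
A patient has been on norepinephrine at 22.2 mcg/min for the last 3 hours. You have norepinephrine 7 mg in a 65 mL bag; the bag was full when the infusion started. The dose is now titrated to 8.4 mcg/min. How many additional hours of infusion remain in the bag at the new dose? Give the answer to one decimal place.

Initial rate:
22.2 mcg/min × 60 min/hr = 1332 mcg/hr
Concentration = 7 mg ÷ 65 mL = 0.1076923 mg/mL = 107.6923 mcg/mL
Rate = 1332 mcg/hr ÷ 107.6923 mcg/mL = 12.36857 mL/hr
Volume infused so far = 12.36857 mL/hr × 3 hr = 37.10571 mL
Volume remaining = 65 − 37.10571 = 27.89429 mL
New rate:
8.4 mcg/min × 60 min/hr = 504 mcg/hr
Rate = 504 mcg/hr ÷ 107.6923 mcg/mL = 4.68 mL/hr
Time remaining = 27.89429 mL ÷ 4.68 mL/hr = 5.960317 hr

6.0 hours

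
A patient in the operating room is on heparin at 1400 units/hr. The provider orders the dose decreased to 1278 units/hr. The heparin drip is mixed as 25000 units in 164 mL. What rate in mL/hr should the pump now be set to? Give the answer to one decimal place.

Concentration = 25000 units ÷ 164 mL = 152.439 units/mL
Rate = 1278 units/hr ÷ 152.439 units/mL = 8.38368 mL/hr

8.4 mL/hr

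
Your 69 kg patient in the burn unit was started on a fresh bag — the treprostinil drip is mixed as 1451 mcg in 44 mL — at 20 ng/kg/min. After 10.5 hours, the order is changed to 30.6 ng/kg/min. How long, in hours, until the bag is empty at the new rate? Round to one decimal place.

4.6 hours

Initial rate:
Dose = 20 ng/kg/min × 69 kg = 1380 ng/min
1380 ng/min × 60 min/hr = 82800 ng/hr
Concentration = 1451 mcg ÷ 44 mL = 32.97727 mcg/mL = 32977.27 ng/mL
Rate = 82800 ng/hr ÷ 32977.27 ng/mL = 2.51082 mL/hr
Volume infused so far = 2.51082 mL/hr × 10.5 hr = 26.36361 mL
Volume remaining = 44 − 26.36361 = 17.63639 mL
New rate:
Dose = 30.6 ng/kg/min × 69 kg = 2111.4 ng/min
2111.4 ng/min × 60 min/hr = 126684 ng/hr
Rate = 126684 ng/hr ÷ 32977.27 ng/mL = 3.841555 mL/hr
Time remaining = 17.63639 mL ÷ 3.841555 mL/hr = 4.590951 hr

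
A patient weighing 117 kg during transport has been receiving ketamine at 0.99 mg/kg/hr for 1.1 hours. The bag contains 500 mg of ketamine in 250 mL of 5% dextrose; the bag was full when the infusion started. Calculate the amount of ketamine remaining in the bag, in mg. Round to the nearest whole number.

373 mg

Dose = 0.99 mg/kg/hr × 117 kg = 115.83 mg/hr
Concentration = 500 mg ÷ 250 mL = 2 mg/mL
Rate = 115.83 mg/hr ÷ 2 mg/mL = 57.915 mL/hr
Volume infused = 57.915 mL/hr × 1.1 hr = 63.7065 mL
Volume remaining = 250 − 63.7065 = 186.2935 mL
Drug remaining = 186.2935 mL × 2 mg/mL = 372.587 mg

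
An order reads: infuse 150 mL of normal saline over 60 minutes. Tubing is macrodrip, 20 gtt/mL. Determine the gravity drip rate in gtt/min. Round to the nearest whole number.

150 mL ÷ (60 min) = 2.5 mL/min
2.5 mL/min × 20 gtt/mL = 50 gtt/min

50 gtt/min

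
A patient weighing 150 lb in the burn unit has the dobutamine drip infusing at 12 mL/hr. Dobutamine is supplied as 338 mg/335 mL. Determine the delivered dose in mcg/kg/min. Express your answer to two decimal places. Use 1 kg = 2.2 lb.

Weight = 150 lb ÷ 2.2 lb/kg = 68.18182 kg
Concentration = 338 mg ÷ 335 mL = 1.008955 mg/mL = 1008.955 mcg/mL
Drug rate = 12 mL/hr × 1008.955 mcg/mL = 12107.46 mcg/hr
12107.46 mcg/hr ÷ 60 min/hr = 201.791 mcg/min
201.791 mcg/min ÷ 68.18182 kg = 2.959602 mcg/kg/min

2.96 mcg/kg/min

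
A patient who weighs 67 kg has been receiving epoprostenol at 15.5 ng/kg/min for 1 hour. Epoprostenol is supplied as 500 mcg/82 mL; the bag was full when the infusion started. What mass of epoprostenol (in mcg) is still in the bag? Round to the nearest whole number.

Dose = 15.5 ng/kg/min × 67 kg = 1038.5 ng/min
1038.5 ng/min × 60 min/hr = 62310 ng/hr
Concentration = 500 mcg ÷ 82 mL = 6.097561 mcg/mL = 6097.561 ng/mL
Rate = 62310 ng/hr ÷ 6097.561 ng/mL = 10.21884 mL/hr
Volume infused = 10.21884 mL/hr × 1 hr = 10.21884 mL
Volume remaining = 82 − 10.21884 = 71.78116 mL
Drug remaining = 71.78116 mL × 6097.561 ng/mL = 437690 ng = 437.69 mcg

438 mcg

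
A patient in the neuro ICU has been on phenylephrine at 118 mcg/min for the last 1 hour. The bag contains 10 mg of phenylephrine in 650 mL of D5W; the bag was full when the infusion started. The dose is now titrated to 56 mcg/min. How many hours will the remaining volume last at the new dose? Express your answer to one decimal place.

0.9 hours

Initial rate:
118 mcg/min × 60 min/hr = 7080 mcg/hr
Concentration = 10 mg ÷ 650 mL = 0.01538462 mg/mL = 15.38462 mcg/mL
Rate = 7080 mcg/hr ÷ 15.38462 mcg/mL = 460.2 mL/hr
Volume infused so far = 460.2 mL/hr × 1 hr = 460.2 mL
Volume remaining = 650 − 460.2 = 189.8 mL
New rate:
56 mcg/min × 60 min/hr = 3360 mcg/hr
Rate = 3360 mcg/hr ÷ 15.38462 mcg/mL = 218.4 mL/hr
Time remaining = 189.8 mL ÷ 218.4 mL/hr = 0.8690476 hr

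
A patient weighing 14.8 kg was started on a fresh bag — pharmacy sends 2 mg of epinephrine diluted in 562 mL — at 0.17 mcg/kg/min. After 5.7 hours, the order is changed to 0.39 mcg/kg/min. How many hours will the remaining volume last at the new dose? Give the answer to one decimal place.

Initial rate:
Dose = 0.17 mcg/kg/min × 14.8 kg = 2.516 mcg/min
2.516 mcg/min × 60 min/hr = 150.96 mcg/hr
Concentration = 2 mg ÷ 562 mL = 0.003558719 mg/mL = 3.558719 mcg/mL
Rate = 150.96 mcg/hr ÷ 3.558719 mcg/mL = 42.41976 mL/hr
Volume infused so far = 42.41976 mL/hr × 5.7 hr = 241.7926 mL
Volume remaining = 562 − 241.7926 = 320.2074 mL
New rate:
Dose = 0.39 mcg/kg/min × 14.8 kg = 5.772 mcg/min
5.772 mcg/min × 60 min/hr = 346.32 mcg/hr
Rate = 346.32 mcg/hr ÷ 3.558719 mcg/mL = 97.31592 mL/hr
Time remaining = 320.2074 mL ÷ 97.31592 mL/hr = 3.29039 hr

3.3 hours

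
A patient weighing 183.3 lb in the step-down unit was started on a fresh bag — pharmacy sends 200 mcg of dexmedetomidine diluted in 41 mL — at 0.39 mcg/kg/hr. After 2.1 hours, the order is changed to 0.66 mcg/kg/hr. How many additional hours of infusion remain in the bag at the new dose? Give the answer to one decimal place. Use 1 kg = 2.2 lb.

2.4 hours

Initial rate:
Weight = 183.3 lb ÷ 2.2 lb/kg = 83.31818 kg
Dose = 0.39 mcg/kg/hr × 83.31818 kg = 32.49409 mcg/hr
Concentration = 200 mcg ÷ 41 mL = 4.878049 mcg/mL
Rate = 32.49409 mcg/hr ÷ 4.878049 mcg/mL = 6.661289 mL/hr
Volume infused so far = 6.661289 mL/hr × 2.1 hr = 13.98871 mL
Volume remaining = 41 − 13.98871 = 27.01129 mL
New rate:
Dose = 0.66 mcg/kg/hr × 83.31818 kg = 54.99 mcg/hr
Rate = 54.99 mcg/hr ÷ 4.878049 mcg/mL = 11.27295 mL/hr
Time remaining = 27.01129 mL ÷ 11.27295 mL/hr = 2.396116 hr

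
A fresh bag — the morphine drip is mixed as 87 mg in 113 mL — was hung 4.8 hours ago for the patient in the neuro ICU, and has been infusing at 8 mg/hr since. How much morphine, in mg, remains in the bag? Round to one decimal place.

48.6 mg

Concentration = 87 mg ÷ 113 mL = 0.7699115 mg/mL
Rate = 8 mg/hr ÷ 0.7699115 mg/mL = 10.3908 mL/hr
Volume infused = 10.3908 mL/hr × 4.8 hr = 49.87586 mL
Volume remaining = 113 − 49.87586 = 63.12414 mL
Drug remaining = 63.12414 mL × 0.7699115 mg/mL = 48.6 mg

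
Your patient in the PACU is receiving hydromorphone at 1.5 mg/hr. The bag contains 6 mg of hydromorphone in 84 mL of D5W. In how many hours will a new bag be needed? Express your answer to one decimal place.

Concentration = 6 mg ÷ 84 mL = 0.07142857 mg/mL
Rate = 1.5 mg/hr ÷ 0.07142857 mg/mL = 21 mL/hr
Duration = 84 mL ÷ 21 mL/hr = 4 hr

4.0 hours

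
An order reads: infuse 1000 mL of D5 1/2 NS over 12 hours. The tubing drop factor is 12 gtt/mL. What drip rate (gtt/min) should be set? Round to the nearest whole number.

1000 mL ÷ (12 hr × 60 = 720 min) = 1.388889 mL/min
1.388889 mL/min × 12 gtt/mL = 16.66667 gtt/min

17 gtt/min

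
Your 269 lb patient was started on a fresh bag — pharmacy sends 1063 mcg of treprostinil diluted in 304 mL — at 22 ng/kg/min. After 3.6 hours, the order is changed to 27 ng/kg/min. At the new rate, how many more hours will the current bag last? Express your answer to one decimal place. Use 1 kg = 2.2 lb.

2.4 hours

Initial rate:
Weight = 269 lb ÷ 2.2 lb/kg = 122.2727 kg
Dose = 22 ng/kg/min × 122.2727 kg = 2690 ng/min
2690 ng/min × 60 min/hr = 161400 ng/hr
Concentration = 1063 mcg ÷ 304 mL = 3.496711 mcg/mL = 3496.711 ng/mL
Rate = 161400 ng/hr ÷ 3496.711 ng/mL = 46.15767 mL/hr
Volume infused so far = 46.15767 mL/hr × 3.6 hr = 166.1676 mL
Volume remaining = 304 − 166.1676 = 137.8324 mL
New rate:
Dose = 27 ng/kg/min × 122.2727 kg = 3301.364 ng/min
3301.364 ng/min × 60 min/hr = 198081.8 ng/hr
Rate = 198081.8 ng/hr ÷ 3496.711 ng/mL = 56.64805 mL/hr
Time remaining = 137.8324 mL ÷ 56.64805 mL/hr = 2.433136 hr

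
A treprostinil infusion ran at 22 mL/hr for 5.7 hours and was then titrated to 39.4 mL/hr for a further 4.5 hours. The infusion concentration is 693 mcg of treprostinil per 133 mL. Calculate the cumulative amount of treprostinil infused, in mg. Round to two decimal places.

Concentration = 693 mcg ÷ 133 mL = 5.210526 mcg/mL
Stage 1: 22 mL/hr × 5.7 hr = 125.4 mL → 125.4 mL × 5.210526 mcg/mL = 653.4 mcg
Stage 2: 39.4 mL/hr × 4.5 hr = 177.3 mL → 177.3 mL × 5.210526 mcg/mL = 923.8263 mcg
Total = 653.4 + 923.8263 = 1577.226 mcg = 1.577226 mg

1.58 mg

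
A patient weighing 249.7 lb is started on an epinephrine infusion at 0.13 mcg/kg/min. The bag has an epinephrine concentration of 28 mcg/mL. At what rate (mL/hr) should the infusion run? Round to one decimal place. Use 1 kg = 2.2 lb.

31.6 mL/hr

Weight = 249.7 lb ÷ 2.2 lb/kg = 113.5 kg
Dose = 0.13 mcg/kg/min × 113.5 kg = 14.755 mcg/min
14.755 mcg/min × 60 min/hr = 885.3 mcg/hr
Rate = 885.3 mcg/hr ÷ 28 mcg/mL = 31.61786 mL/hr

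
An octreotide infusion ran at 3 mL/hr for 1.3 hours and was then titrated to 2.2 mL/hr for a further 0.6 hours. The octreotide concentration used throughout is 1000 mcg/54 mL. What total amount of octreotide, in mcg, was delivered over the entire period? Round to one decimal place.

96.7 mcg

Concentration = 1000 mcg ÷ 54 mL = 18.51852 mcg/mL
Stage 1: 3 mL/hr × 1.3 hr = 3.9 mL → 3.9 mL × 18.51852 mcg/mL = 72.22222 mcg
Stage 2: 2.2 mL/hr × 0.6 hr = 1.32 mL → 1.32 mL × 18.51852 mcg/mL = 24.44444 mcg
Total = 72.22222 + 24.44444 = 96.66667 mcg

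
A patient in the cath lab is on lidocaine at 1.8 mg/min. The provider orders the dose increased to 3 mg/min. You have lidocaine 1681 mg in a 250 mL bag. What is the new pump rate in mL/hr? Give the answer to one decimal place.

26.8 mL/hr

3 mg/min × 60 min/hr = 180 mg/hr
Concentration = 1681 mg ÷ 250 mL = 6.724 mg/mL
Rate = 180 mg/hr ÷ 6.724 mg/mL = 26.76978 mL/hr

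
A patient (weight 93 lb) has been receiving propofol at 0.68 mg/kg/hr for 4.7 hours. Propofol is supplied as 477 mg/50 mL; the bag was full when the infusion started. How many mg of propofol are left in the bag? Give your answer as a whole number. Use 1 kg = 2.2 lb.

Weight = 93 lb ÷ 2.2 lb/kg = 42.27273 kg
Dose = 0.68 mg/kg/hr × 42.27273 kg = 28.74545 mg/hr
Concentration = 477 mg ÷ 50 mL = 9.54 mg/mL
Rate = 28.74545 mg/hr ÷ 9.54 mg/mL = 3.01315 mL/hr
Volume infused = 3.01315 mL/hr × 4.7 hr = 14.16181 mL
Volume remaining = 50 − 14.16181 = 35.83819 mL
Drug remaining = 35.83819 mL × 9.54 mg/mL = 341.8964 mg

342 mg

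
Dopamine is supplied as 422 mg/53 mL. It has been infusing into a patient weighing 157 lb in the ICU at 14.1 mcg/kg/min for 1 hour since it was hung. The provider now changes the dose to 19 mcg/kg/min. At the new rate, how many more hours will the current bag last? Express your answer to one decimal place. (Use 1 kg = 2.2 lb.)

4.4 hours

Initial rate:
Weight = 157 lb ÷ 2.2 lb/kg = 71.36364 kg
Dose = 14.1 mcg/kg/min × 71.36364 kg = 1006.227 mcg/min
1006.227 mcg/min × 60 min/hr = 60373.64 mcg/hr
Concentration = 422 mg ÷ 53 mL = 7.962264 mg/mL = 7962.264 mcg/mL
Rate = 60373.64 mcg/hr ÷ 7962.264 mcg/mL = 7.582471 mL/hr
Volume infused so far = 7.582471 mL/hr × 1 hr = 7.582471 mL
Volume remaining = 53 − 7.582471 = 45.41753 mL
New rate:
Dose = 19 mcg/kg/min × 71.36364 kg = 1355.909 mcg/min
1355.909 mcg/min × 60 min/hr = 81354.55 mcg/hr
Rate = 81354.55 mcg/hr ÷ 7962.264 mcg/mL = 10.21751 mL/hr
Time remaining = 45.41753 mL ÷ 10.21751 mL/hr = 4.445066 hr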